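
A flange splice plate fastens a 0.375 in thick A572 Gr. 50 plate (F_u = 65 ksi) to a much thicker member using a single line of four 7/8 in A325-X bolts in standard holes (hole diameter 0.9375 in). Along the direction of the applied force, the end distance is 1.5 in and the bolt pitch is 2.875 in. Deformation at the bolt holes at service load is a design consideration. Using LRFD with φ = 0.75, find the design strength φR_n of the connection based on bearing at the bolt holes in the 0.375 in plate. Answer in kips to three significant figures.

Per bolt r_n = 1.2 l_c t F_u ≤ 2.4 d t F_u; upper limit = 2.4 × 0.875 × 0.375 × 65 = 51.19 kips.
Edge bolt: l_c = 1.5 − 0.9375/2 = 1.031 in → 1.2 × 1.031 × 0.375 × 65 = 30.16 → r_n = 30.16 kips.
Interior bolts: l_c = 2.875 − 0.9375 = 1.938 in → 1.2 × 1.938 × 0.375 × 65 = 56.67 → r_n = 51.19 kips.
R_n = 1 × 30.16 + 3 × 51.19 = 183.7 kips.
Design strength φR_n = 0.75 × 183.7 = 138 kips.

138 kips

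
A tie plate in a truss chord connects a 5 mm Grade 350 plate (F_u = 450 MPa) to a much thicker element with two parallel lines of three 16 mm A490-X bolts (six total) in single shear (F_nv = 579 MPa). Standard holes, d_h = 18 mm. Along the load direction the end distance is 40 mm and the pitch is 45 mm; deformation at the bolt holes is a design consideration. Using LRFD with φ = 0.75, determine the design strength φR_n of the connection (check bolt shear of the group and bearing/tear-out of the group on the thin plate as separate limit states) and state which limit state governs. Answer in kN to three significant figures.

Bolt shear: A_b = π·16²/4 = 201.1 mm²; R_n = 579 × 201.1 × 6 × 1 / 1000 = 698.5 kN → 0.75 × 698.5 = 524 kN.
Bearing (1.2 l_c t F_u ≤ 2.4 d t F_u): upper limit = 2.4·16·5·450 / 1000 = 86.4 kN.
  Edge l_c = 40 − 18/2 = 31 → r_n = 83.7 kN; interior l_c = 45 − 18 = 27 → r_n = 72.9 kN.
  R_n,bearing = 2·83.7 + 4·72.9 = 459 kN → 0.75 × 459 = 344 kN.
Bearing governs: 344 kN.

344 kN (bearing governs)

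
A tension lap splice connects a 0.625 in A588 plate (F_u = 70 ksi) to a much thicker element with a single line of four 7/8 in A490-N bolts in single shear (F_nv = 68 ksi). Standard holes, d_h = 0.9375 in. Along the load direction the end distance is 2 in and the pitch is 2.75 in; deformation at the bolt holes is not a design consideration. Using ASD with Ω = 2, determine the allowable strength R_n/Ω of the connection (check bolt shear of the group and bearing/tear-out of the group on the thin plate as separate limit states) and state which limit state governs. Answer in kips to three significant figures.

81.8 kips (bolt shear governs)

Bolt shear: A_b = π·0.875²/4 = 0.6013 in²; R_n = 68 × 0.6013 × 4 × 1 = 163.6 kips → 163.6 / 2 = 81.8 kips.
Bearing (1.5 l_c t F_u ≤ 3.0 d t F_u): upper limit = 3.0·0.875·0.625·70 = 114.8 kips.
  Edge l_c = 2 − 0.9375/2 = 1.531 → r_n = 100.5 kips; interior l_c = 2.75 − 0.9375 = 1.812 → r_n = 114.8 kips.
  R_n,bearing = 1·100.5 + 3·114.8 = 445 kips → 445 / 2 = 223 kips.
Bolt shear governs: 81.8 kips.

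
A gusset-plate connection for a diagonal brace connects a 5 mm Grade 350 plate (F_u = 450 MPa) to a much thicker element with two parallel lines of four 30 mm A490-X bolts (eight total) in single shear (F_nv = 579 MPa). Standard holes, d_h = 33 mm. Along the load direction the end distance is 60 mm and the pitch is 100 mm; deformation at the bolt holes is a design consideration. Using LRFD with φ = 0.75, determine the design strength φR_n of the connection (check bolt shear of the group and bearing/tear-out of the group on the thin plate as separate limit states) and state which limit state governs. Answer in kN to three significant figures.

Bolt shear: A_b = π·30²/4 = 706.9 mm²; R_n = 579 × 706.9 × 8 × 1 / 1000 = 3274 kN → 0.75 × 3274 = 2460 kN.
Bearing (1.2 l_c t F_u ≤ 2.4 d t F_u): upper limit = 2.4·30·5·450 / 1000 = 162 kN.
  Edge l_c = 60 − 33/2 = 43.5 → r_n = 117.5 kN; interior l_c = 100 − 33 = 67 → r_n = 162 kN.
  R_n,bearing = 2·117.5 + 6·162 = 1207 kN → 0.75 × 1207 = 905 kN.
Bearing governs: 905 kN.

905 kN (bearing governs)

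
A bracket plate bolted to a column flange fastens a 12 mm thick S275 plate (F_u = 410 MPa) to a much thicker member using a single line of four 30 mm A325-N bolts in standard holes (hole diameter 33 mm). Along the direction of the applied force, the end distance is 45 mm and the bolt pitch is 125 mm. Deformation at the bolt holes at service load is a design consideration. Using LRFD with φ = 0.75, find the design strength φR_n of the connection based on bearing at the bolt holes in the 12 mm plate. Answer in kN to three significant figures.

Per bolt r_n = 1.2 l_c t F_u ≤ 2.4 d t F_u; upper limit = 2.4 × 30 × 12 × 410 / 1000 = 354.2 kN.
Edge bolt: l_c = 45 − 33/2 = 28.5 mm → 1.2 × 28.5 × 12 × 410 / 1000 = 168.3 → r_n = 168.3 kN.
Interior bolts: l_c = 125 − 33 = 92 mm → 1.2 × 92 × 12 × 410 / 1000 = 543.2 → r_n = 354.2 kN.
R_n = 1 × 168.3 + 3 × 354.2 = 1231 kN.
Design strength φR_n = 0.75 × 1231 = 923 kN.

923 kN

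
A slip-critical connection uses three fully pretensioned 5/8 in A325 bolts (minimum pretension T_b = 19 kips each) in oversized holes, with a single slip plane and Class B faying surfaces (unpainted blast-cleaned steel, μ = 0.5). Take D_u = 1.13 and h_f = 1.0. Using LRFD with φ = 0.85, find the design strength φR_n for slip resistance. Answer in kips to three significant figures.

R_n = μ · D_u · h_f · T_b · n_s · n_b = 0.5 × 1.13 × 1.0 × 19 × 1 × 3 = 32.2 kips.
Design strength φR_n = 0.85 × 32.2 = 27.4 kips.

27.4 kips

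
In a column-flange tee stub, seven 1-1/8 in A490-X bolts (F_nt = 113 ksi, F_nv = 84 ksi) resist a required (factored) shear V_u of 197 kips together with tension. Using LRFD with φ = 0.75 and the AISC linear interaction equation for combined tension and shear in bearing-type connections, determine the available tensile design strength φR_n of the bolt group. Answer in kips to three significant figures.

A_b = π·1.125²/4 = 0.994 in²; f_rv = 197 / (7 × 0.994) = 28.31 ksi.
F'_nt = 1.3 F_nt − (F_nt / φF_nv) f_rv = 1.3·113 − (113/(0.75·84))·28.31 = 96.12 ksi, capped at F_nt → F'_nt = 96.12 ksi.
R_n = F'_nt · A_b · n = 96.12 × 0.994 × 7 = 668.8 kips.
Design strength φR_n = 0.75 × 668.8 = 502 kips.

502 kips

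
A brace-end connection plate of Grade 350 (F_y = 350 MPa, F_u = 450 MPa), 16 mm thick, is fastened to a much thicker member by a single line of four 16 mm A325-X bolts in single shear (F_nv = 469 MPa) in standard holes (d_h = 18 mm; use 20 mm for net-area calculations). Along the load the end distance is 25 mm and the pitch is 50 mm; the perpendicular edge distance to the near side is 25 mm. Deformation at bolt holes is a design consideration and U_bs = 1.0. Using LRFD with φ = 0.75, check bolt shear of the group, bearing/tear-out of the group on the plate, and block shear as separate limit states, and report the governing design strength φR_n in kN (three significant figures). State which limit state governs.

283 kN (bolt shear governs)

Bolt shear: A_b = π·16²/4 = 201.1 mm²; R_n = 469 × 201.1 × 4 × 1 / 1000 = 377.2 kN → 0.75 × 377.2 = 283 kN.
Bearing: edge l_c = 16, r_n = 138.2 kN; interior l_c = 32, r_n = 276.5 kN; R_n = 138.2 + 3·276.5 = 967.7 kN → 726 kN.
Block shear: A_gv = 2800, A_nv = 1680, A_nt = 240 mm²; R_n = min(0.6F_uA_nv, 0.6F_yA_gv) + U_bs·F_u·A_nt = 561.6 kN → 421 kN.
Bolt shear governs: 283 kN.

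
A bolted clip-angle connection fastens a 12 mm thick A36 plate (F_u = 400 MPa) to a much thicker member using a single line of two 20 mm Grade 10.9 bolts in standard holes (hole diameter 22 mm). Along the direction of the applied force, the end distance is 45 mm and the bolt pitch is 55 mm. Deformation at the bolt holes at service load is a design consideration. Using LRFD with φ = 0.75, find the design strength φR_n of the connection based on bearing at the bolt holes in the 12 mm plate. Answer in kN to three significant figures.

289 kN

Per bolt r_n = 1.2 l_c t F_u ≤ 2.4 d t F_u; upper limit = 2.4 × 20 × 12 × 400 / 1000 = 230.4 kN.
Edge bolt: l_c = 45 − 22/2 = 34 mm → 1.2 × 34 × 12 × 400 / 1000 = 195.8 → r_n = 195.8 kN.
Interior bolts: l_c = 55 − 22 = 33 mm → 1.2 × 33 × 12 × 400 / 1000 = 190.1 → r_n = 190.1 kN.
R_n = 1 × 195.8 + 1 × 190.1 = 385.9 kN.
Design strength φR_n = 0.75 × 385.9 = 289 kN.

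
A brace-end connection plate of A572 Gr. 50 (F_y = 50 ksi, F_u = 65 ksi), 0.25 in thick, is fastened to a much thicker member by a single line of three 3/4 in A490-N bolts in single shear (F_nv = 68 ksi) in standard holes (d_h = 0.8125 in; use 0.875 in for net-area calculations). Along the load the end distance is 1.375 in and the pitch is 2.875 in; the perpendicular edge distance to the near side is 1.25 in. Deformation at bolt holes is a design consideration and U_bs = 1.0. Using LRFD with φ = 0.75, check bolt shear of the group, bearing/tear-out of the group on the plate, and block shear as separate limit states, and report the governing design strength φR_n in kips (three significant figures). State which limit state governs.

46 kips (block shear governs)

Bolt shear: A_b = π·0.75²/4 = 0.4418 in²; R_n = 68 × 0.4418 × 3 × 1 = 90.12 kips → 0.75 × 90.12 = 67.6 kips.
Bearing: edge l_c = 0.9688, r_n = 18.89 kips; interior l_c = 2.062, r_n = 29.25 kips; R_n = 18.89 + 2·29.25 = 77.39 kips → 58 kips.
Block shear: A_gv = 1.781, A_nv = 1.234, A_nt = 0.2031 in²; R_n = min(0.6F_uA_nv, 0.6F_yA_gv) + U_bs·F_u·A_nt = 61.34 kips → 46 kips.
Block shear governs: 46 kips.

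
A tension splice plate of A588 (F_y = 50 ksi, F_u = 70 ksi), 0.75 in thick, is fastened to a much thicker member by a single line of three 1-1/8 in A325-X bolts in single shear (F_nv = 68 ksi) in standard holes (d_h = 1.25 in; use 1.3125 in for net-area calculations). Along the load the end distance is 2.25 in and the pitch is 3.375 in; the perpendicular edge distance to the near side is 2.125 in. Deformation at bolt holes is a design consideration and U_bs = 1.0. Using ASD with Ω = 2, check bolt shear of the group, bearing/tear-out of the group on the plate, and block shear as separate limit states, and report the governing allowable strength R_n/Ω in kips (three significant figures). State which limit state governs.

101 kips (bolt shear governs)

Bolt shear: A_b = π·1.125²/4 = 0.994 in²; R_n = 68 × 0.994 × 3 × 1 = 202.8 kips → 202.8 / 2 = 101 kips.
Bearing: edge l_c = 1.625, r_n = 102.4 kips; interior l_c = 2.125, r_n = 133.9 kips; R_n = 102.4 + 2·133.9 = 370.1 kips → 185 kips.
Block shear: A_gv = 6.75, A_nv = 4.289, A_nt = 1.102 in²; R_n = min(0.6F_uA_nv, 0.6F_yA_gv) + U_bs·F_u·A_nt = 257.2 kips → 129 kips.
Bolt shear governs: 101 kips.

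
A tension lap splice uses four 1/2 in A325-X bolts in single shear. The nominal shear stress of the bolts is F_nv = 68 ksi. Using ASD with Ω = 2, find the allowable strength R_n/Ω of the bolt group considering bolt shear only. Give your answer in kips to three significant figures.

26.7 kips

A_b = π × 0.5² / 4 = 0.1963 in².
R_n = F_nv · A_b · n · n_s = 68 × 0.1963 × 4 × 1 = 53.41 kips.
Allowable strength R_n/Ω = 53.41 / 2 = 26.7 kips.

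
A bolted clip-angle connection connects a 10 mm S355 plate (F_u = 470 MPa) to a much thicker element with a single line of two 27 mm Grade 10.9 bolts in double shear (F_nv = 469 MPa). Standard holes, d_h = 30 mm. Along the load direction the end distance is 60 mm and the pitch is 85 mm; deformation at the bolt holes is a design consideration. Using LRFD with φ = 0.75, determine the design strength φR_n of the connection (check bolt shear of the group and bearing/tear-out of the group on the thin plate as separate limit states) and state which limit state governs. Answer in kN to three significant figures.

Bolt shear: A_b = π·27²/4 = 572.6 mm²; R_n = 469 × 572.6 × 2 × 2 / 1000 = 1074 kN → 0.75 × 1074 = 806 kN.
Bearing (1.2 l_c t F_u ≤ 2.4 d t F_u): upper limit = 2.4·27·10·470 / 1000 = 304.6 kN.
  Edge l_c = 60 − 30/2 = 45 → r_n = 253.8 kN; interior l_c = 85 − 30 = 55 → r_n = 304.6 kN.
  R_n,bearing = 1·253.8 + 1·304.6 = 558.4 kN → 0.75 × 558.4 = 419 kN.
Bearing governs: 419 kN.

419 kN (bearing governs)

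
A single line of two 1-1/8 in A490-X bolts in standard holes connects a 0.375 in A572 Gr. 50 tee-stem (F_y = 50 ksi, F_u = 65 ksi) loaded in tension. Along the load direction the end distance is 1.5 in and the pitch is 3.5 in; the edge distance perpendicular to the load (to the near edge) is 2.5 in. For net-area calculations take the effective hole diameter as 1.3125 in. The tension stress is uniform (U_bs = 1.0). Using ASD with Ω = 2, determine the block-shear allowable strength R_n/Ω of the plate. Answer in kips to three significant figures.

Shear plane L_v = 1.5 + 1·3.5 = 5 in; A_gv = 5 × 0.375 = 1.875 in².
A_nv = (5 − 1.5·1.3125) × 0.375 = 1.137 in².
A_nt = (2.5 − 0.5·1.3125) × 0.375 = 0.6914 in².
0.6 F_u A_nv = 44.33 kips; 0.6 F_y A_gv = 56.25 kips → shear rupture governs the shear term.
R_n = 44.33 + 1.0 × 65 × 0.6914 = 89.27 kips.
Allowable strength R_n/Ω = 89.27 / 2 = 44.6 kips.

44.6 kips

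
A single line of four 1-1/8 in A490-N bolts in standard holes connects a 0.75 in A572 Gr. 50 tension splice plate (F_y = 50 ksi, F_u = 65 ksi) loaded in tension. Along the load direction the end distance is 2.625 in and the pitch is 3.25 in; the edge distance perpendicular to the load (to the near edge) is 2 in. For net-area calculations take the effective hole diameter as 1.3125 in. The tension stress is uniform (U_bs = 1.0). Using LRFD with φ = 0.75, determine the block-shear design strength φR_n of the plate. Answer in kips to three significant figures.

220 kips

Shear plane L_v = 2.625 + 3·3.25 = 12.38 in; A_gv = 12.38 × 0.75 = 9.281 in².
A_nv = (12.38 − 3.5·1.3125) × 0.75 = 5.836 in².
A_nt = (2 − 0.5·1.3125) × 0.75 = 1.008 in².
0.6 F_u A_nv = 227.6 kips; 0.6 F_y A_gv = 278.4 kips → shear rupture governs the shear term.
R_n = 227.6 + 1.0 × 65 × 1.008 = 293.1 kips.
Design strength φR_n = 0.75 × 293.1 = 220 kips.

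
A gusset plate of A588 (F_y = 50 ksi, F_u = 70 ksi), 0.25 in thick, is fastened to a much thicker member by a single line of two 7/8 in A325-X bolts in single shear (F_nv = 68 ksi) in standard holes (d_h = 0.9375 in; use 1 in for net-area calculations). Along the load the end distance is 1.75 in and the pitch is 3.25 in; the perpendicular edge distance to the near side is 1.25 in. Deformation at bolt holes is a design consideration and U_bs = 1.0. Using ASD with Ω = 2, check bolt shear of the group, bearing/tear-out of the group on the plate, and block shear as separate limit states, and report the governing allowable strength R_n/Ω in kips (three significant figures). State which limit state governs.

24.9 kips (block shear governs)

Bolt shear: A_b = π·0.875²/4 = 0.6013 in²; R_n = 68 × 0.6013 × 2 × 1 = 81.78 kips → 81.78 / 2 = 40.9 kips.
Bearing: edge l_c = 1.281, r_n = 26.91 kips; interior l_c = 2.312, r_n = 36.75 kips; R_n = 26.91 + 1·36.75 = 63.66 kips → 31.8 kips.
Block shear: A_gv = 1.25, A_nv = 0.875, A_nt = 0.1875 in²; R_n = min(0.6F_uA_nv, 0.6F_yA_gv) + U_bs·F_u·A_nt = 49.88 kips → 24.9 kips.
Block shear governs: 24.9 kips.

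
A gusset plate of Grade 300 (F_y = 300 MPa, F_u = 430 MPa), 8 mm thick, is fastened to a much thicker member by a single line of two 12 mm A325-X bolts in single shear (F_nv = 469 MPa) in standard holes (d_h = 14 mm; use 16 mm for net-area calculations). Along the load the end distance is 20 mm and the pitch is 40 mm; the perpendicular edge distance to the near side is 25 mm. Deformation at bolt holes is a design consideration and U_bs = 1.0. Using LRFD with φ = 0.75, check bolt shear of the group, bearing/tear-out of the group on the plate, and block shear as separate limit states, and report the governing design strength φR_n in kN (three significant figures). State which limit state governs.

Bolt shear: A_b = π·12²/4 = 113.1 mm²; R_n = 469 × 113.1 × 2 × 1 / 1000 = 106.1 kN → 0.75 × 106.1 = 79.6 kN.
Bearing: edge l_c = 13, r_n = 53.66 kN; interior l_c = 26, r_n = 99.07 kN; R_n = 53.66 + 1·99.07 = 152.7 kN → 115 kN.
Block shear: A_gv = 480, A_nv = 288, A_nt = 136 mm²; R_n = min(0.6F_uA_nv, 0.6F_yA_gv) + U_bs·F_u·A_nt = 132.8 kN → 99.6 kN.
Bolt shear governs: 79.6 kN.

79.6 kN (bolt shear governs)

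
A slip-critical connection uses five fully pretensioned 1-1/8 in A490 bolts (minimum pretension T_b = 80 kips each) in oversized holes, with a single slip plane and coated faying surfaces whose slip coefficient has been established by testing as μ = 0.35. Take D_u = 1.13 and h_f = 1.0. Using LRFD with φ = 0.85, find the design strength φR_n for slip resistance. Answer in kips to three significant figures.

R_n = μ · D_u · h_f · T_b · n_s · n_b = 0.35 × 1.13 × 1.0 × 80 × 1 × 5 = 158.2 kips.
Design strength φR_n = 0.85 × 158.2 = 134 kips.

134 kips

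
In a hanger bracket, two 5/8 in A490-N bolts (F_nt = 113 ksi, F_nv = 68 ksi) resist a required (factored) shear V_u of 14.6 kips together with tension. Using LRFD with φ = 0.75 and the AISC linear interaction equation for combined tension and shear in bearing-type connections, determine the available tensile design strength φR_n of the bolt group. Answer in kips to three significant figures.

A_b = π·0.625²/4 = 0.3068 in²; f_rv = 14.6 / (2 × 0.3068) = 23.79 ksi.
F'_nt = 1.3 F_nt − (F_nt / φF_nv) f_rv = 1.3·113 − (113/(0.75·68))·23.79 = 94.18 ksi, capped at F_nt → F'_nt = 94.18 ksi.
R_n = F'_nt · A_b · n = 94.18 × 0.3068 × 2 = 57.79 kips.
Design strength φR_n = 0.75 × 57.79 = 43.3 kips.

43.3 kips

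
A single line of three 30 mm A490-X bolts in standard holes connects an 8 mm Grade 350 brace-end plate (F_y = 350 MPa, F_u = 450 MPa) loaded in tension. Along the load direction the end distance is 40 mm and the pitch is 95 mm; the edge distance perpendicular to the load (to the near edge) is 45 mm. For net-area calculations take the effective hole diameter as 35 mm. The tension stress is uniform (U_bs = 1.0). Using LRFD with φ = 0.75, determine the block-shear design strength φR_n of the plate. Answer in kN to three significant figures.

305 kN

Shear plane L_v = 40 + 2·95 = 230 mm; A_gv = 230 × 8 = 1840 mm².
A_nv = (230 − 2.5·35) × 8 = 1140 mm².
A_nt = (45 − 0.5·35) × 8 = 220 mm².
0.6 F_u A_nv = 307.8 kN; 0.6 F_y A_gv = 386.4 kN → shear rupture governs the shear term.
R_n = 307.8 + 1.0 × 450 × 220 / 1000 = 406.8 kN.
Design strength φR_n = 0.75 × 406.8 = 305 kN.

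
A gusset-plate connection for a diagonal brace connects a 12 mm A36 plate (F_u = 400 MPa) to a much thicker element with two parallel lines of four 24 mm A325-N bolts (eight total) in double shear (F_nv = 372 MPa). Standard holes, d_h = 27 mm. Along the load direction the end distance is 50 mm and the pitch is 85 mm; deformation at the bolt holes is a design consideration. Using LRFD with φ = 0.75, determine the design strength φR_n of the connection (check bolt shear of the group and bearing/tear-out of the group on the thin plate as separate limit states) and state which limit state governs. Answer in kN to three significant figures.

1560 kN (bearing governs)

Bolt shear: A_b = π·24²/4 = 452.4 mm²; R_n = 372 × 452.4 × 8 × 2 / 1000 = 2693 kN → 0.75 × 2693 = 2020 kN.
Bearing (1.2 l_c t F_u ≤ 2.4 d t F_u): upper limit = 2.4·24·12·400 / 1000 = 276.5 kN.
  Edge l_c = 50 − 27/2 = 36.5 → r_n = 210.2 kN; interior l_c = 85 − 27 = 58 → r_n = 276.5 kN.
  R_n,bearing = 2·210.2 + 6·276.5 = 2079 kN → 0.75 × 2079 = 1560 kN.
Bearing governs: 1560 kN.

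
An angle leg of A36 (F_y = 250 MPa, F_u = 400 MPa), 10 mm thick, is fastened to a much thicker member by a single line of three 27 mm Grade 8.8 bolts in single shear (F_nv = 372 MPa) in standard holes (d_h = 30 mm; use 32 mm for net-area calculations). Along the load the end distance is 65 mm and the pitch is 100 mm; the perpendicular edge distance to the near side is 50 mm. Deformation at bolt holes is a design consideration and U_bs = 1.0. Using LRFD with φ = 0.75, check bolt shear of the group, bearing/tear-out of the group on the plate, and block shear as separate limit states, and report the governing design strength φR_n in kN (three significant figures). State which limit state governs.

Bolt shear: A_b = π·27²/4 = 572.6 mm²; R_n = 372 × 572.6 × 3 × 1 / 1000 = 639 kN → 0.75 × 639 = 479 kN.
Bearing: edge l_c = 50, r_n = 240 kN; interior l_c = 70, r_n = 259.2 kN; R_n = 240 + 2·259.2 = 758.4 kN → 569 kN.
Block shear: A_gv = 2650, A_nv = 1850, A_nt = 340 mm²; R_n = min(0.6F_uA_nv, 0.6F_yA_gv) + U_bs·F_u·A_nt = 533.5 kN → 400 kN.
Block shear governs: 400 kN.

400 kN (block shear governs)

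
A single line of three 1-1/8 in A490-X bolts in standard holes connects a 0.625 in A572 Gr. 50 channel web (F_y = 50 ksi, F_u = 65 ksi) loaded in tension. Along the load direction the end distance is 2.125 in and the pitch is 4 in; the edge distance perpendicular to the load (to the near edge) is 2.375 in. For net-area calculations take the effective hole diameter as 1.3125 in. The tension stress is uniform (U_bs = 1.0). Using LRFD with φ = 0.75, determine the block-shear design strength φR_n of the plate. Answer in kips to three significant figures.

177 kips

Shear plane L_v = 2.125 + 2·4 = 10.12 in; A_gv = 10.12 × 0.625 = 6.328 in².
A_nv = (10.12 − 2.5·1.3125) × 0.625 = 4.277 in².
A_nt = (2.375 − 0.5·1.3125) × 0.625 = 1.074 in².
0.6 F_u A_nv = 166.8 kips; 0.6 F_y A_gv = 189.8 kips → shear rupture governs the shear term.
R_n = 166.8 + 1.0 × 65 × 1.074 = 236.6 kips.
Design strength φR_n = 0.75 × 236.6 = 177 kips.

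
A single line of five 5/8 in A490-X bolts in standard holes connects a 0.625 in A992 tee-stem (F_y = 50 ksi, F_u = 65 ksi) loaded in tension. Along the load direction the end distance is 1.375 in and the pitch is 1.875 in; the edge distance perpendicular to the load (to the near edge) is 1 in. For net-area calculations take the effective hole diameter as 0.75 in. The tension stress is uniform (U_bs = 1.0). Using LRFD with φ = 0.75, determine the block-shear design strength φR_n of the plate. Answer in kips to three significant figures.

120 kips

Shear plane L_v = 1.375 + 4·1.875 = 8.875 in; A_gv = 8.875 × 0.625 = 5.547 in².
A_nv = (8.875 − 4.5·0.75) × 0.625 = 3.438 in².
A_nt = (1 − 0.5·0.75) × 0.625 = 0.3906 in².
0.6 F_u A_nv = 134.1 kips; 0.6 F_y A_gv = 166.4 kips → shear rupture governs the shear term.
R_n = 134.1 + 1.0 × 65 × 0.3906 = 159.5 kips.
Design strength φR_n = 0.75 × 159.5 = 120 kips.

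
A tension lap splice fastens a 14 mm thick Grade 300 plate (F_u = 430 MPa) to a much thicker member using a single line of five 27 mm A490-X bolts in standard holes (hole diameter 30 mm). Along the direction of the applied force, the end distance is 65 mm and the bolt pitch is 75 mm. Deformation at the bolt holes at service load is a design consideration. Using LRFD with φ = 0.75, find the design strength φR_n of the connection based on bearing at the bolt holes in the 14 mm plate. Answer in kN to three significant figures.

Per bolt r_n = 1.2 l_c t F_u ≤ 2.4 d t F_u; upper limit = 2.4 × 27 × 14 × 430 / 1000 = 390.1 kN.
Edge bolt: l_c = 65 − 30/2 = 50 mm → 1.2 × 50 × 14 × 430 / 1000 = 361.2 → r_n = 361.2 kN.
Interior bolts: l_c = 75 − 30 = 45 mm → 1.2 × 45 × 14 × 430 / 1000 = 325.1 → r_n = 325.1 kN.
R_n = 1 × 361.2 + 4 × 325.1 = 1662 kN.
Design strength φR_n = 0.75 × 1662 = 1250 kN.

1250 kN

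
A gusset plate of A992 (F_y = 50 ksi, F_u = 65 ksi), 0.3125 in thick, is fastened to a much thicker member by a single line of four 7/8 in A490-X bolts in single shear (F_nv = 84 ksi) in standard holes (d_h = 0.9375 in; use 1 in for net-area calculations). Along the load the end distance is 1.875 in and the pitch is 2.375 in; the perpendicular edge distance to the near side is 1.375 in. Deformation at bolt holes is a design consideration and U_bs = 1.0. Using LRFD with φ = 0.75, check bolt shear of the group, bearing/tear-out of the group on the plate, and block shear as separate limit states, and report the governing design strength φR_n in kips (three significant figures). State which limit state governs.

Bolt shear: A_b = π·0.875²/4 = 0.6013 in²; R_n = 84 × 0.6013 × 4 × 1 = 202 kips → 0.75 × 202 = 152 kips.
Bearing: edge l_c = 1.406, r_n = 34.28 kips; interior l_c = 1.438, r_n = 35.04 kips; R_n = 34.28 + 3·35.04 = 139.4 kips → 105 kips.
Block shear: A_gv = 2.812, A_nv = 1.719, A_nt = 0.2734 in²; R_n = min(0.6F_uA_nv, 0.6F_yA_gv) + U_bs·F_u·A_nt = 84.8 kips → 63.6 kips.
Block shear governs: 63.6 kips.

63.6 kips (block shear governs)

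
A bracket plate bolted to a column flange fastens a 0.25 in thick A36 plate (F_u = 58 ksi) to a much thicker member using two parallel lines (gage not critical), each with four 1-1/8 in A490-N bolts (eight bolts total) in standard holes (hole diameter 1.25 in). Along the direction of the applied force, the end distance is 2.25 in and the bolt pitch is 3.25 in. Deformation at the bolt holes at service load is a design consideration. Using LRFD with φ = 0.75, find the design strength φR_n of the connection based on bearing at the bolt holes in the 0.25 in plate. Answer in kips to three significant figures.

199 kips

Per bolt r_n = 1.2 l_c t F_u ≤ 2.4 d t F_u; upper limit = 2.4 × 1.125 × 0.25 × 58 = 39.15 kips.
Edge bolt: l_c = 2.25 − 1.25/2 = 1.625 in → 1.2 × 1.625 × 0.25 × 58 = 28.27 → r_n = 28.27 kips.
Interior bolts: l_c = 3.25 − 1.25 = 2 in → 1.2 × 2 × 0.25 × 58 = 34.8 → r_n = 34.8 kips.
R_n = 2 × 28.27 + 6 × 34.8 = 265.3 kips.
Design strength φR_n = 0.75 × 265.3 = 199 kips.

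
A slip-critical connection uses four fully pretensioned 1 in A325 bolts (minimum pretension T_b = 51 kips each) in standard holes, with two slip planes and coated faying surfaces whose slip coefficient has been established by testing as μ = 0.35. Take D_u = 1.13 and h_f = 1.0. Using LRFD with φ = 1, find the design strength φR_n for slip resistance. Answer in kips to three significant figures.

R_n = μ · D_u · h_f · T_b · n_s · n_b = 0.35 × 1.13 × 1.0 × 51 × 2 × 4 = 161.4 kips.
Design strength φR_n = 1 × 161.4 = 161 kips.

161 kips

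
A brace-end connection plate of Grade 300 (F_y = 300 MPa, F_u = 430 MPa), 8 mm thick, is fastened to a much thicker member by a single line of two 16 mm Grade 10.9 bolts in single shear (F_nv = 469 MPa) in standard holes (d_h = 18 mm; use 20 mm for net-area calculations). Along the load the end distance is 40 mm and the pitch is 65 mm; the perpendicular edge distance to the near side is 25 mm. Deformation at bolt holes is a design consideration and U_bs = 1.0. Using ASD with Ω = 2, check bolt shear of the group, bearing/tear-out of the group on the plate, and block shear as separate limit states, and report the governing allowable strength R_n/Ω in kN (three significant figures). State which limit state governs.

94.3 kN (bolt shear governs)

Bolt shear: A_b = π·16²/4 = 201.1 mm²; R_n = 469 × 201.1 × 2 × 1 / 1000 = 188.6 kN → 188.6 / 2 = 94.3 kN.
Bearing: edge l_c = 31, r_n = 128 kN; interior l_c = 47, r_n = 132.1 kN; R_n = 128 + 1·132.1 = 260.1 kN → 130 kN.
Block shear: A_gv = 840, A_nv = 600, A_nt = 120 mm²; R_n = min(0.6F_uA_nv, 0.6F_yA_gv) + U_bs·F_u·A_nt = 202.8 kN → 101 kN.
Bolt shear governs: 94.3 kN.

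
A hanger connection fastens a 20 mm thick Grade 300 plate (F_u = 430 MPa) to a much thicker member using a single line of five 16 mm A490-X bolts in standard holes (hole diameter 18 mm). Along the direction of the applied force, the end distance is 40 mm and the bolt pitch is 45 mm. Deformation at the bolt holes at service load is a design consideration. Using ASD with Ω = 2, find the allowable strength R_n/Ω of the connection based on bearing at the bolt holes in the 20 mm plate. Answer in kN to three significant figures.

717 kN

Per bolt r_n = 1.2 l_c t F_u ≤ 2.4 d t F_u; upper limit = 2.4 × 16 × 20 × 430 / 1000 = 330.2 kN.
Edge bolt: l_c = 40 − 18/2 = 31 mm → 1.2 × 31 × 20 × 430 / 1000 = 319.9 → r_n = 319.9 kN.
Interior bolts: l_c = 45 − 18 = 27 mm → 1.2 × 27 × 20 × 430 / 1000 = 278.6 → r_n = 278.6 kN.
R_n = 1 × 319.9 + 4 × 278.6 = 1434 kN.
Allowable strength R_n/Ω = 1434 / 2 = 717 kN.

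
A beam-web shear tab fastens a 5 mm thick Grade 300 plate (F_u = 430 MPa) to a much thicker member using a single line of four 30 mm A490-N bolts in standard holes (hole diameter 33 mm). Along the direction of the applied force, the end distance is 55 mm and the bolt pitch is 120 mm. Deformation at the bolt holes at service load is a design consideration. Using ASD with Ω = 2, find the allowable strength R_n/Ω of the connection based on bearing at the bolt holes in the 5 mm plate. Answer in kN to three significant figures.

Per bolt r_n = 1.2 l_c t F_u ≤ 2.4 d t F_u; upper limit = 2.4 × 30 × 5 × 430 / 1000 = 154.8 kN.
Edge bolt: l_c = 55 − 33/2 = 38.5 mm → 1.2 × 38.5 × 5 × 430 / 1000 = 99.33 → r_n = 99.33 kN.
Interior bolts: l_c = 120 − 33 = 87 mm → 1.2 × 87 × 5 × 430 / 1000 = 224.5 → r_n = 154.8 kN.
R_n = 1 × 99.33 + 3 × 154.8 = 563.7 kN.
Allowable strength R_n/Ω = 563.7 / 2 = 282 kN.

282 kN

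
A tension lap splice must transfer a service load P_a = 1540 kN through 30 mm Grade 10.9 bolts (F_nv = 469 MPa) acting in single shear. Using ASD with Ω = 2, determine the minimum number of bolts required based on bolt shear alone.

A_b = π·30²/4 = 706.9 mm².
Per-bolt allowable strength R_n/Ω = 469 × 706.9 × 1 / 1000 / 2 = 165.8 kN.
n ≥ 1540 / 165.8 = 9.291 → use 10 bolts.

10 bolts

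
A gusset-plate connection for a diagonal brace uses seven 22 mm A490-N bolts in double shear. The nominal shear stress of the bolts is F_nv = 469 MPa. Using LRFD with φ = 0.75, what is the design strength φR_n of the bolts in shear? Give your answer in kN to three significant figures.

1870 kN

A_b = π × 22² / 4 = 380.1 mm².
R_n = F_nv · A_b · n · n_s = 469 × 380.1 × 7 × 2 / 1000 = 2496 kN.
Design strength φR_n = 0.75 × 2496 = 1870 kN.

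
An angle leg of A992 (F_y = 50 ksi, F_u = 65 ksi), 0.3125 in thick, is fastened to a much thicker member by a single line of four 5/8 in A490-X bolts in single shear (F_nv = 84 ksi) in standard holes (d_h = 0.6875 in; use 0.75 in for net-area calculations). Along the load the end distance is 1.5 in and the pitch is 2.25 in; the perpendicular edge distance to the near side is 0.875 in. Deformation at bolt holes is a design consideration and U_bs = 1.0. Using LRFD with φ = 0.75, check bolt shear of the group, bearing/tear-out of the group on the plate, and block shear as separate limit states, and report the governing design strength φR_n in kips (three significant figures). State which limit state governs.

Bolt shear: A_b = π·0.625²/4 = 0.3068 in²; R_n = 84 × 0.3068 × 4 × 1 = 103.1 kips → 0.75 × 103.1 = 77.3 kips.
Bearing: edge l_c = 1.156, r_n = 28.18 kips; interior l_c = 1.562, r_n = 30.47 kips; R_n = 28.18 + 3·30.47 = 119.6 kips → 89.7 kips.
Block shear: A_gv = 2.578, A_nv = 1.758, A_nt = 0.1562 in²; R_n = min(0.6F_uA_nv, 0.6F_yA_gv) + U_bs·F_u·A_nt = 78.71 kips → 59 kips.
Block shear governs: 59 kips.

59 kips (block shear governs)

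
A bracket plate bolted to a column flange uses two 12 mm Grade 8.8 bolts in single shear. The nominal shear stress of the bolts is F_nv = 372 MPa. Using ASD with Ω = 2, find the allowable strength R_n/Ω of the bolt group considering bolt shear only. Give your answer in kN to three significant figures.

A_b = π × 12² / 4 = 113.1 mm².
R_n = F_nv · A_b · n · n_s = 372 × 113.1 × 2 × 1 / 1000 = 84.14 kN.
Allowable strength R_n/Ω = 84.14 / 2 = 42.1 kN.

42.1 kN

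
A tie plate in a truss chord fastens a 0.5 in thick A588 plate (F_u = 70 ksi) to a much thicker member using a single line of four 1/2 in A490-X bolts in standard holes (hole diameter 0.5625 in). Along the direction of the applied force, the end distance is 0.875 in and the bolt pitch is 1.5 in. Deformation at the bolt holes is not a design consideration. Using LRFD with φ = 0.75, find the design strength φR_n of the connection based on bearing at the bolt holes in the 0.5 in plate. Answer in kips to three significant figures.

Per bolt r_n = 1.5 l_c t F_u ≤ 3.0 d t F_u; upper limit = 3.0 × 0.5 × 0.5 × 70 = 52.5 kips.
Edge bolt: l_c = 0.875 − 0.5625/2 = 0.5938 in → 1.5 × 0.5938 × 0.5 × 70 = 31.17 → r_n = 31.17 kips.
Interior bolts: l_c = 1.5 − 0.5625 = 0.9375 in → 1.5 × 0.9375 × 0.5 × 70 = 49.22 → r_n = 49.22 kips.
R_n = 1 × 31.17 + 3 × 49.22 = 178.8 kips.
Design strength φR_n = 0.75 × 178.8 = 134 kips.

134 kips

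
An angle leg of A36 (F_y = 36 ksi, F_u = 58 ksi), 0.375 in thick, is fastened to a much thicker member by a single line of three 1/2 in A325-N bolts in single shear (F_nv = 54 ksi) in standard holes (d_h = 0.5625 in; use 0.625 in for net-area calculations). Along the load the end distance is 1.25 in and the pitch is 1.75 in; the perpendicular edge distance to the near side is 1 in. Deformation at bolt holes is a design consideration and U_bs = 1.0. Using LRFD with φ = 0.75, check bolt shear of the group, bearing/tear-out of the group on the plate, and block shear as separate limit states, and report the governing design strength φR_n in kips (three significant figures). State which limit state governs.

23.9 kips (bolt shear governs)

Bolt shear: A_b = π·0.5²/4 = 0.1963 in²; R_n = 54 × 0.1963 × 3 × 1 = 31.81 kips → 0.75 × 31.81 = 23.9 kips.
Bearing: edge l_c = 0.9688, r_n = 25.28 kips; interior l_c = 1.188, r_n = 26.1 kips; R_n = 25.28 + 2·26.1 = 77.48 kips → 58.1 kips.
Block shear: A_gv = 1.781, A_nv = 1.195, A_nt = 0.2578 in²; R_n = min(0.6F_uA_nv, 0.6F_yA_gv) + U_bs·F_u·A_nt = 53.43 kips → 40.1 kips.
Bolt shear governs: 23.9 kips.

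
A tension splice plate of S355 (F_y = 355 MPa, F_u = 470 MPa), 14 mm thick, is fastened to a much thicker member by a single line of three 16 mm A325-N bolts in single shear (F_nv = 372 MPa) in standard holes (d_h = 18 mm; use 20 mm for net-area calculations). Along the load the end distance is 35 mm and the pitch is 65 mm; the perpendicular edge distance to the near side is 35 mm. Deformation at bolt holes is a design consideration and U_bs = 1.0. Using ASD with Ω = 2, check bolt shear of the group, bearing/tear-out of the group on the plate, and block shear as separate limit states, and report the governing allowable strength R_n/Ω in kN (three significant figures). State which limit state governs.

112 kN (bolt shear governs)

Bolt shear: A_b = π·16²/4 = 201.1 mm²; R_n = 372 × 201.1 × 3 × 1 / 1000 = 224.4 kN → 224.4 / 2 = 112 kN.
Bearing: edge l_c = 26, r_n = 205.3 kN; interior l_c = 47, r_n = 252.7 kN; R_n = 205.3 + 2·252.7 = 710.6 kN → 355 kN.
Block shear: A_gv = 2310, A_nv = 1610, A_nt = 350 mm²; R_n = min(0.6F_uA_nv, 0.6F_yA_gv) + U_bs·F_u·A_nt = 618.5 kN → 309 kN.
Bolt shear governs: 112 kN.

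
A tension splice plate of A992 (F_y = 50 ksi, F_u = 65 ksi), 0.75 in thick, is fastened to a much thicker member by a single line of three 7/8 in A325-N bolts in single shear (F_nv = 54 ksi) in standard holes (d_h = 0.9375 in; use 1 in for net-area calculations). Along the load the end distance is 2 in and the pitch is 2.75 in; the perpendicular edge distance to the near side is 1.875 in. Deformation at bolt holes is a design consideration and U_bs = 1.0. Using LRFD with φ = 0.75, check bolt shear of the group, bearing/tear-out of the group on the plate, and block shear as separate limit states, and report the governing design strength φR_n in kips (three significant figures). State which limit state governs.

73.1 kips (bolt shear governs)

Bolt shear: A_b = π·0.875²/4 = 0.6013 in²; R_n = 54 × 0.6013 × 3 × 1 = 97.41 kips → 0.75 × 97.41 = 73.1 kips.
Bearing: edge l_c = 1.531, r_n = 89.58 kips; interior l_c = 1.812, r_n = 102.4 kips; R_n = 89.58 + 2·102.4 = 294.3 kips → 221 kips.
Block shear: A_gv = 5.625, A_nv = 3.75, A_nt = 1.031 in²; R_n = min(0.6F_uA_nv, 0.6F_yA_gv) + U_bs·F_u·A_nt = 213.3 kips → 160 kips.
Bolt shear governs: 73.1 kips.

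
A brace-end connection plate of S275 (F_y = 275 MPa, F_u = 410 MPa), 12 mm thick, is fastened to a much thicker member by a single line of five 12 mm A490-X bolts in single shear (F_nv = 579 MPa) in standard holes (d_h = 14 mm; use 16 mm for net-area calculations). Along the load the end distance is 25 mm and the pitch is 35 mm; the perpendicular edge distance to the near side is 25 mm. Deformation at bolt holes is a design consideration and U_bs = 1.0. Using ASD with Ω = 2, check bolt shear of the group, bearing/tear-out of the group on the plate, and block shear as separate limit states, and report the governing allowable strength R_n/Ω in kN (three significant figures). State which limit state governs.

Bolt shear: A_b = π·12²/4 = 113.1 mm²; R_n = 579 × 113.1 × 5 × 1 / 1000 = 327.4 kN → 327.4 / 2 = 164 kN.
Bearing: edge l_c = 18, r_n = 106.3 kN; interior l_c = 21, r_n = 124 kN; R_n = 106.3 + 4·124 = 602.2 kN → 301 kN.
Block shear: A_gv = 1980, A_nv = 1116, A_nt = 204 mm²; R_n = min(0.6F_uA_nv, 0.6F_yA_gv) + U_bs·F_u·A_nt = 358.2 kN → 179 kN.
Bolt shear governs: 164 kN.

164 kN (bolt shear governs)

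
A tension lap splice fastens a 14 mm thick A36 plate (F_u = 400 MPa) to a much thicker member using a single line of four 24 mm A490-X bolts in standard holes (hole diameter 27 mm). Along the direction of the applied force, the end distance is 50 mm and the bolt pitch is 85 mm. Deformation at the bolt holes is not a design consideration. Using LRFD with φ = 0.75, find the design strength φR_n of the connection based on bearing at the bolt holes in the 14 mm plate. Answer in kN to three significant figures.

Per bolt r_n = 1.5 l_c t F_u ≤ 3.0 d t F_u; upper limit = 3.0 × 24 × 14 × 400 / 1000 = 403.2 kN.
Edge bolt: l_c = 50 − 27/2 = 36.5 mm → 1.5 × 36.5 × 14 × 400 / 1000 = 306.6 → r_n = 306.6 kN.
Interior bolts: l_c = 85 − 27 = 58 mm → 1.5 × 58 × 14 × 400 / 1000 = 487.2 → r_n = 403.2 kN.
R_n = 1 × 306.6 + 3 × 403.2 = 1516 kN.
Design strength φR_n = 0.75 × 1516 = 1140 kN.

1140 kN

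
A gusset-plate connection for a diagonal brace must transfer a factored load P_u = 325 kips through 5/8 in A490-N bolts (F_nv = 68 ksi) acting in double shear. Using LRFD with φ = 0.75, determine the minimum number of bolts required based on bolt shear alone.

11 bolts

A_b = π·0.625²/4 = 0.3068 in².
Per-bolt design strength φR_n = 0.75 × 68 × 0.3068 × 2 = 31.29 kips.
n ≥ 325 / 31.29 = 10.39 → use 11 bolts.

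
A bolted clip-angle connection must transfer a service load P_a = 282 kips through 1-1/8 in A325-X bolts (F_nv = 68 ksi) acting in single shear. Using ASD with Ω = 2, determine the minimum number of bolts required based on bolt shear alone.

A_b = π·1.125²/4 = 0.994 in².
Per-bolt allowable strength R_n/Ω = 68 × 0.994 × 1 / 2 = 33.8 kips.
n ≥ 282 / 33.8 = 8.344 → use 9 bolts.

9 bolts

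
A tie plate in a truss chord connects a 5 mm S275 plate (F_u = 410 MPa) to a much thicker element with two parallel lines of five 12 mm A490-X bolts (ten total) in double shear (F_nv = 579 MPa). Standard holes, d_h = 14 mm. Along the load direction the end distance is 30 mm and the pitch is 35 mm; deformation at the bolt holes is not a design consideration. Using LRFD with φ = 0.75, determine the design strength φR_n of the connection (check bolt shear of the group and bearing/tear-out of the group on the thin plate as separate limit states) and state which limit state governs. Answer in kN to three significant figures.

Bolt shear: A_b = π·12²/4 = 113.1 mm²; R_n = 579 × 113.1 × 10 × 2 / 1000 = 1310 kN → 0.75 × 1310 = 982 kN.
Bearing (1.5 l_c t F_u ≤ 3.0 d t F_u): upper limit = 3.0·12·5·410 / 1000 = 73.8 kN.
  Edge l_c = 30 − 14/2 = 23 → r_n = 70.73 kN; interior l_c = 35 − 14 = 21 → r_n = 64.58 kN.
  R_n,bearing = 2·70.73 + 8·64.58 = 658.1 kN → 0.75 × 658.1 = 494 kN.
Bearing governs: 494 kN.

494 kN (bearing governs)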